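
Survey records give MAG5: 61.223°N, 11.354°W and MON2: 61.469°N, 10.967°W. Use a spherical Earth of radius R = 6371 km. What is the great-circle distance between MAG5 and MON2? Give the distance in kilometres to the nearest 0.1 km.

Δφ = 0.2460°,  Δλ = 0.3870°
a = sin²(Δφ/2) + cos φ₁ cos φ₂ sin²(Δλ/2) = 0.000007
c = 2·arcsin(√a) = 0.005378 rad = 0.3081°
d = R·c = 6371 × 0.005378 = 34.3 km

34.3 km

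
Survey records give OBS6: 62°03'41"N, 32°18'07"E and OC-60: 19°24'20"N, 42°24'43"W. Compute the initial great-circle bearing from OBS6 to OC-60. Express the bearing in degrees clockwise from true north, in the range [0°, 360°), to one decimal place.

266.0°

OBS6: φ = +62.06139°, λ = +32.30194°
OC-60: φ = +19.40556°, λ = -42.41194°
Δλ = -74.7139°
y = sin Δλ · cos φ₂ = -0.909822
x = cos φ₁ sin φ₂ − sin φ₁ cos φ₂ cos Δλ = -0.064012
θ = atan2(y, x) = -94.0245° → 265.9755° (mod 360°)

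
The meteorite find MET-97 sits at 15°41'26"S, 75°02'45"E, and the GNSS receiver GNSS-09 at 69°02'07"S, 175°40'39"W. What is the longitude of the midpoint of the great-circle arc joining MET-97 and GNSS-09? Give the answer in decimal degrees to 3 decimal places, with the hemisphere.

MET-97: φ = -15.69056°, λ = +75.04583°
GNSS-09: φ = -69.03528°, λ = -175.67750°
Bx = cos φ₂ cos Δλ = -0.118118,  By = cos φ₂ sin Δλ = 0.337734
φₘ = atan2(sin φ₁ + sin φ₂, √((cos φ₁ + Bx)² + By²)) = -52.93398°
λₘ = λ₁ + atan2(By, cos φ₁ + Bx) = 96.84059°

96.841°E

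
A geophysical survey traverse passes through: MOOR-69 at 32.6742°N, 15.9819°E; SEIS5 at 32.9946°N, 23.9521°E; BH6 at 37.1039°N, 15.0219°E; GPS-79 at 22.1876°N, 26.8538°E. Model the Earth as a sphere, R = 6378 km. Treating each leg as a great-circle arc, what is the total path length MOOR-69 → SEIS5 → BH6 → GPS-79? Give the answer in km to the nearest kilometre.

MOOR-69→SEIS5: c = 0.116988 rad, d = 746.15 km
SEIS5→BH6: c = 0.146276 rad, d = 932.95 km
BH6→GPS-79: c = 0.315593 rad, d = 2012.85 km
Total = 746.15 + 932.95 + 2012.85 = 3691.95 km

3692 km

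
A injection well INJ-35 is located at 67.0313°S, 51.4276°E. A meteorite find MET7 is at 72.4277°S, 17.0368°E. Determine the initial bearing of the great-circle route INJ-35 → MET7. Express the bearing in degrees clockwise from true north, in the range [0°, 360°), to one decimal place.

Δλ = -34.3908°
y = sin Δλ · cos φ₂ = -0.170529
x = cos φ₁ sin φ₂ − sin φ₁ cos φ₂ cos Δλ = -0.142634
θ = atan2(y, x) = -129.9099° → 230.0901° (mod 360°)

230.1°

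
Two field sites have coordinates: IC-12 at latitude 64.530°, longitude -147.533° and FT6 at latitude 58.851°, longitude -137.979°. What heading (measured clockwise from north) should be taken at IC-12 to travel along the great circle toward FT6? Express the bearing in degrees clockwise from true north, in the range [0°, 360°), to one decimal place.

Δλ = 9.5540°
y = sin Δλ · cos φ₂ = 0.085854
x = cos φ₁ sin φ₂ − sin φ₁ cos φ₂ cos Δλ = -0.092478
θ = atan2(y, x) = 137.1271° → 137.1271° (mod 360°)

137.1°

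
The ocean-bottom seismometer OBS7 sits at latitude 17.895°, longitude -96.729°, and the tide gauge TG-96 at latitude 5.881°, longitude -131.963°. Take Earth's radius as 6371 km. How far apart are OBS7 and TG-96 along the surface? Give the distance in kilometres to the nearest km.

Δφ = -12.0140°,  Δλ = -35.2340°
a = sin²(Δφ/2) + cos φ₁ cos φ₂ sin²(Δλ/2) = 0.097660
c = 2·arcsin(√a) = 0.635660 rad = 36.4206°
d = R·c = 6371 × 0.635660 = 4049.8 km

4050 km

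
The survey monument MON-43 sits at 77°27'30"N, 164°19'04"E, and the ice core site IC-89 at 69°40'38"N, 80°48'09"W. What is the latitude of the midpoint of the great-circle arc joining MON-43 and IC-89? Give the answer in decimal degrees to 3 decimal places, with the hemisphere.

80.421°N

MON-43: φ = +77.45833°, λ = +164.31778°
IC-89: φ = +69.67722°, λ = -80.80250°
Bx = cos φ₂ cos Δλ = -0.146118,  By = cos φ₂ sin Δλ = 0.315076
φₘ = atan2(sin φ₁ + sin φ₂, √((cos φ₁ + Bx)² + By²)) = 80.42115°
λₘ = λ₁ + atan2(By, cos φ₁ + Bx) = -118.38678°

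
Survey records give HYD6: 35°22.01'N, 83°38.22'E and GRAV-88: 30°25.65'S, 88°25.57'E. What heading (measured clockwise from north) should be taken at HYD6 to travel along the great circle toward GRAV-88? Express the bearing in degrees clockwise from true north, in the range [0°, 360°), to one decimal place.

175.5°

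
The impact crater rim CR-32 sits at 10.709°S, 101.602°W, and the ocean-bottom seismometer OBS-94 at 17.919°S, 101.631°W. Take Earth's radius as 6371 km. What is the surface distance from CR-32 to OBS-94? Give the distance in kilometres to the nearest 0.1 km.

801.7 km

Δφ = -7.2100°,  Δλ = -0.0290°
a = sin²(Δφ/2) + cos φ₁ cos φ₂ sin²(Δλ/2) = 0.003954
c = 2·arcsin(√a) = 0.125839 rad = 7.2101°
d = R·c = 6371 × 0.125839 = 801.7 km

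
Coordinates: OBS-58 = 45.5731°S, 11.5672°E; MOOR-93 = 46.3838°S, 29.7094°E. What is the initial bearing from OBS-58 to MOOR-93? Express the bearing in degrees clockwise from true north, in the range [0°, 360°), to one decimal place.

100.2°

Δλ = 18.1422°
y = sin Δλ · cos φ₂ = 0.214795
x = cos φ₁ sin φ₂ − sin φ₁ cos φ₂ cos Δλ = -0.038639
θ = atan2(y, x) = 100.1978° → 100.1978° (mod 360°)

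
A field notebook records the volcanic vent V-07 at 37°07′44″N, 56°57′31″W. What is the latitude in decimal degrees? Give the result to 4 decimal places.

37° + 7′/60 + 44″/3600 = 37 + 0.11667 + 0.01222 = 37.1289°

37.1289°N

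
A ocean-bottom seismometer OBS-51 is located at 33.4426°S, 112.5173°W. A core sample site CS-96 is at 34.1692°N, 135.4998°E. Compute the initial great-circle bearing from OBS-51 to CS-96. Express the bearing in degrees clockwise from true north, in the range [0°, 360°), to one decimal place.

291.2°

Δλ = -111.9829°
y = sin Δλ · cos φ₂ = -0.767228
x = cos φ₁ sin φ₂ − sin φ₁ cos φ₂ cos Δλ = 0.297969
θ = atan2(y, x) = -68.7753° → 291.2247° (mod 360°)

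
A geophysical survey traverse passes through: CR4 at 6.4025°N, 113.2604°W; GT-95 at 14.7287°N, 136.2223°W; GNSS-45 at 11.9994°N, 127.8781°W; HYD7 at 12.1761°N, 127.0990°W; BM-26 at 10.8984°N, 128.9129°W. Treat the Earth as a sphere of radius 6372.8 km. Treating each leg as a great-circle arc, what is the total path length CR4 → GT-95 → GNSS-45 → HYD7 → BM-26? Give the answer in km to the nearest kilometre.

CR4→GT-95: c = 0.419468 rad, d = 2673.19 km
GT-95→GNSS-45: c = 0.149462 rad, d = 952.49 km
GNSS-45→HYD7: c = 0.013649 rad, d = 86.98 km
HYD7→BM-26: c = 0.038202 rad, d = 243.46 km
Total = 2673.19 + 952.49 + 86.98 + 243.46 = 3956.12 km

3956 km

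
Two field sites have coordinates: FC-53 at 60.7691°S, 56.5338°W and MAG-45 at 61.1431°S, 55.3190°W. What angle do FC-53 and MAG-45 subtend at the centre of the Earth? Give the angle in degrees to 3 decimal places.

Δφ = -0.3740°,  Δλ = 1.2148°
a = sin²(Δφ/2) + cos φ₁ cos φ₂ sin²(Δλ/2) = 0.000037
c = 2·arcsin(√a) = 0.012188 rad = 0.6983°

0.698°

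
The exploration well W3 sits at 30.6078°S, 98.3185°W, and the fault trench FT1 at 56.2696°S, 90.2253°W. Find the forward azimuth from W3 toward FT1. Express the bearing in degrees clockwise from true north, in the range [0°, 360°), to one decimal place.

Δλ = 8.0932°
y = sin Δλ · cos φ₂ = 0.078175
x = cos φ₁ sin φ₂ − sin φ₁ cos φ₂ cos Δλ = -0.435874
θ = atan2(y, x) = 169.8320° → 169.8320° (mod 360°)

169.8°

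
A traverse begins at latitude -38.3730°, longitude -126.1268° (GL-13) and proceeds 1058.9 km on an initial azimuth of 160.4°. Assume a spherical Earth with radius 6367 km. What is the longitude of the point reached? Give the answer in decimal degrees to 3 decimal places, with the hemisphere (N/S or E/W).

δ = d/R = 1058.9/6367 = 0.166311 rad
φ₂ = arcsin(sin φ₁ cos δ + cos φ₁ sin δ cos θ)
   = arcsin(-0.62078·0.98620 + 0.78399·0.16555·-0.94206) = -47.26313°
λ₂ = λ₁ + atan2(sin θ sin δ cos φ₁, cos δ − sin φ₁ sin φ₂) = -121.43305°

121.433°W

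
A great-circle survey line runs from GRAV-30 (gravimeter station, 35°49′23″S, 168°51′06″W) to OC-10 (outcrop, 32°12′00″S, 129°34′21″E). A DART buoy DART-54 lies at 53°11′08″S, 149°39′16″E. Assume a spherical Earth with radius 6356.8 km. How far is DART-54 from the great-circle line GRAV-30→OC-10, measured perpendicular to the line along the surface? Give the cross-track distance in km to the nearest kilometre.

1754 km

GRAV-30: φ = -35.82306°, λ = -168.85167°
OC-10: φ = -32.20000°, λ = +129.57250°
DART-54: φ = -53.18556°, λ = +149.65444°
δ₁₃ = central angle GRAV-30→DART-54 = 0.587199 rad  (haversine)
θ₁₃ = bearing GRAV-30→DART-54 = 225.773°,  θ₁₂ = bearing GRAV-30→OC-10 = 255.221°
dₓₜ = R·arcsin(sin δ₁₃ · sin(θ₁₃ − θ₁₂)) = 6356.8·arcsin(0.55403·sin(-29.448°)) = -1753.618 km
|dₓₜ| = 1753.618 km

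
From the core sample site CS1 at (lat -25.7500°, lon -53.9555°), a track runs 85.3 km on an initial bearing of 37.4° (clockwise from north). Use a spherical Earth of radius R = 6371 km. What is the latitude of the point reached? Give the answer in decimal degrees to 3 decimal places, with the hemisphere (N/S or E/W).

25.140°S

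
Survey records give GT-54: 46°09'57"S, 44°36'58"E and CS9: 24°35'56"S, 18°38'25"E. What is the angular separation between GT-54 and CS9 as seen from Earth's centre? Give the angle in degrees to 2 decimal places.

GT-54: φ = -46.16583°, λ = +44.61611°
CS9: φ = -24.59889°, λ = +18.64028°
Δφ = 21.5669°,  Δλ = -25.9758°
a = sin²(Δφ/2) + cos φ₁ cos φ₂ sin²(Δλ/2) = 0.066813
c = 2·arcsin(√a) = 0.522901 rad = 29.9600°

29.96°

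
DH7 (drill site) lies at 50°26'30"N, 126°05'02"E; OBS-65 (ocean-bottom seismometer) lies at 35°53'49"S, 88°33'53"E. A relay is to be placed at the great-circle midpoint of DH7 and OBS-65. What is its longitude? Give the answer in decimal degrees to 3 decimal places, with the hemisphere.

DH7: φ = +50.44167°, λ = +126.08389°
OBS-65: φ = -35.89694°, λ = +88.56472°
Bx = cos φ₂ cos Δλ = 0.642509,  By = cos φ₂ sin Δλ = -0.493356
φₘ = atan2(sin φ₁ + sin φ₂, √((cos φ₁ + Bx)² + By²)) = 7.66937°
λₘ = λ₁ + atan2(By, cos φ₁ + Bx) = 104.99608°

104.996°E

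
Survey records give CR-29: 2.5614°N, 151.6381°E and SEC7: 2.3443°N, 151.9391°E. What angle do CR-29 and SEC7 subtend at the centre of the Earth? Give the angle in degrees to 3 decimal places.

0.371°

Δφ = -0.2171°,  Δλ = 0.3010°
a = sin²(Δφ/2) + cos φ₁ cos φ₂ sin²(Δλ/2) = 0.000010
c = 2·arcsin(√a) = 0.006473 rad = 0.3709°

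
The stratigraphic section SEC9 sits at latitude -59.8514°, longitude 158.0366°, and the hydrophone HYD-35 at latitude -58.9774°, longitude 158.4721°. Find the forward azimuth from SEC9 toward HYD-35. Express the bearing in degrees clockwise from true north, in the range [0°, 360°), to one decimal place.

14.4°

Δλ = 0.4355°
y = sin Δλ · cos φ₂ = 0.003917
x = cos φ₁ sin φ₂ − sin φ₁ cos φ₂ cos Δλ = 0.015241
θ = atan2(y, x) = 14.4146° → 14.4146° (mod 360°)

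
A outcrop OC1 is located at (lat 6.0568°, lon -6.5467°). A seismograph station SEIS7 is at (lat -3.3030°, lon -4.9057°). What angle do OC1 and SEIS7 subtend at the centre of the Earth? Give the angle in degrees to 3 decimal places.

9.502°

Δφ = -9.3598°,  Δλ = 1.6410°
a = sin²(Δφ/2) + cos φ₁ cos φ₂ sin²(Δλ/2) = 0.006860
c = 2·arcsin(√a) = 0.165844 rad = 9.5022°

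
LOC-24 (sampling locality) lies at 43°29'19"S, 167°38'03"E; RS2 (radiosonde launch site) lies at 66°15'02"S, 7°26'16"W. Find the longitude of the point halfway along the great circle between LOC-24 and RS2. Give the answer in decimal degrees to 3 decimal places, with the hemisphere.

161.544°E

LOC-24: φ = -43.48861°, λ = +167.63417°
RS2: φ = -66.25056°, λ = -7.43778°
Bx = cos φ₂ cos Δλ = -0.401249,  By = cos φ₂ sin Δλ = -0.034597
φₘ = atan2(sin φ₁ + sin φ₂, √((cos φ₁ + Bx)² + By²)) = -78.50475°
λₘ = λ₁ + atan2(By, cos φ₁ + Bx) = 161.54404°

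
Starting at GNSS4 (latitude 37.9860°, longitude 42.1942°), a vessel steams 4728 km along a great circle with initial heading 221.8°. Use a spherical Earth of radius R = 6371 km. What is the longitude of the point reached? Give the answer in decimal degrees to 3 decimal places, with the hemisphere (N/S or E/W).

δ = d/R = 4728/6371 = 0.742113 rad
φ₂ = arcsin(sin φ₁ cos δ + cos φ₁ sin δ cos θ)
   = arcsin(0.61547·0.73704 + 0.78816·0.67585·-0.74548) = 3.24063°
λ₂ = λ₁ + atan2(sin θ sin δ cos φ₁, cos δ − sin φ₁ sin φ₂) = 15.37381°

15.374°E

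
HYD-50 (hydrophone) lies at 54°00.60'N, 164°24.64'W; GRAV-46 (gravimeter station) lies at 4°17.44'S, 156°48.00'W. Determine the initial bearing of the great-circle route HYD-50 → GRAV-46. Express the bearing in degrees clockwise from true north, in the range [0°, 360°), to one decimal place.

171.1°

HYD-50: φ = +54.01000°, λ = -164.41067°
GRAV-46: φ = -4.29067°, λ = -156.80000°
Δλ = 7.6107°
y = sin Δλ · cos φ₂ = 0.132070
x = cos φ₁ sin φ₂ − sin φ₁ cos φ₂ cos Δλ = -0.843710
θ = atan2(y, x) = 171.1034° → 171.1034° (mod 360°)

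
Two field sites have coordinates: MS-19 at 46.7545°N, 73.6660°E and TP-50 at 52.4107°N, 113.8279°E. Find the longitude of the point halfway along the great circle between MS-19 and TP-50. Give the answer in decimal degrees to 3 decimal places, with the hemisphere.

92.532°E

Bx = cos φ₂ cos Δλ = 0.466175,  By = cos φ₂ sin Δλ = 0.393417
φₘ = atan2(sin φ₁ + sin φ₂, √((cos φ₁ + Bx)² + By²)) = 51.34016°
λₘ = λ₁ + atan2(By, cos φ₁ + Bx) = 92.53210°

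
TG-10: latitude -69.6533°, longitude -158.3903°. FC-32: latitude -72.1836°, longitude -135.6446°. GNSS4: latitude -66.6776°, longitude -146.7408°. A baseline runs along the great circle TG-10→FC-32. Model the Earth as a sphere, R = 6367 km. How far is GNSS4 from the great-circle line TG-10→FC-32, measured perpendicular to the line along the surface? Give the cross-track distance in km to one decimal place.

495.5 km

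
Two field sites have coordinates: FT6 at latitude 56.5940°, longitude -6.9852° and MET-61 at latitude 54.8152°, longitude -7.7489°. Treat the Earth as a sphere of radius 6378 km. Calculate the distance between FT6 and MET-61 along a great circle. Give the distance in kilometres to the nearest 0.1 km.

203.7 km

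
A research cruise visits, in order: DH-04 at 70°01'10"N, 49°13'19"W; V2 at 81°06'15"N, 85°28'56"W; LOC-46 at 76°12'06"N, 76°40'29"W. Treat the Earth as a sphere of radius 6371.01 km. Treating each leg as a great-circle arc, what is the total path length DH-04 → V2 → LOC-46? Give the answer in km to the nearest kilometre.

2112 km

DH-04: φ = +70.01944°, λ = -49.22194°
V2: φ = +81.10417°, λ = -85.48222°
LOC-46: φ = +76.20167°, λ = -76.67472°
DH-04→V2: c = 0.240954 rad, d = 1535.12 km
V2→LOC-46: c = 0.090511 rad, d = 576.65 km
Total = 1535.12 + 576.65 = 2111.76 km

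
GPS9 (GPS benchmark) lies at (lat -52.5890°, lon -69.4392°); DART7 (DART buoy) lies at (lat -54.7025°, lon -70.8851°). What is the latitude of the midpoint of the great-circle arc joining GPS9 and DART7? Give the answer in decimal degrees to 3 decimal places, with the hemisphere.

Bx = cos φ₂ cos Δλ = 0.577638,  By = cos φ₂ sin Δλ = -0.014580
φₘ = atan2(sin φ₁ + sin φ₂, √((cos φ₁ + Bx)² + By²)) = -53.64793°
λₘ = λ₁ + atan2(By, cos φ₁ + Bx) = -70.14403°

53.648°S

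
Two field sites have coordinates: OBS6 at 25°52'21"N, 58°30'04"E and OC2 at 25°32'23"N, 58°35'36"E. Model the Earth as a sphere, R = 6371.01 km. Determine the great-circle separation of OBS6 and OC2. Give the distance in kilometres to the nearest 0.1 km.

38.1 km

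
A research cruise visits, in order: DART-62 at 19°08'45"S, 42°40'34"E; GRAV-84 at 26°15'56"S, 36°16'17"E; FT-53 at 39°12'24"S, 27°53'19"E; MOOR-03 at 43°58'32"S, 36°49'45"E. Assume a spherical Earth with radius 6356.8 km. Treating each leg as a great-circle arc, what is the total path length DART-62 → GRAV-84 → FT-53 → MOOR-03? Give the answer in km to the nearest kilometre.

DART-62: φ = -19.14583°, λ = +42.67611°
GRAV-84: φ = -26.26556°, λ = +36.27139°
FT-53: φ = -39.20667°, λ = +27.88861°
MOOR-03: φ = -43.97556°, λ = +36.82917°
DART-62→GRAV-84: c = 0.161408 rad, d = 1026.04 km
GRAV-84→FT-53: c = 0.256921 rad, d = 1633.20 km
FT-53→MOOR-03: c = 0.143209 rad, d = 910.35 km
Total = 1026.04 + 1633.20 + 910.35 = 3569.58 km

3570 km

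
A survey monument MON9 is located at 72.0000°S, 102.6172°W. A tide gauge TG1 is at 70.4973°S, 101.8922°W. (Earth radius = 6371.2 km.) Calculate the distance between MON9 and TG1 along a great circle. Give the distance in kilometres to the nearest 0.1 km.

169.1 km

Δφ = 1.5027°,  Δλ = 0.7250°
a = sin²(Δφ/2) + cos φ₁ cos φ₂ sin²(Δλ/2) = 0.000176
c = 2·arcsin(√a) = 0.026540 rad = 1.5206°
d = R·c = 6371.2 × 0.026540 = 169.1 km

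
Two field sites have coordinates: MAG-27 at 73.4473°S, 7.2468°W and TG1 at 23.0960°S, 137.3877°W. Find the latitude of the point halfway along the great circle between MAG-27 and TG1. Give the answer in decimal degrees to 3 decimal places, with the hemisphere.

Bx = cos φ₂ cos Δλ = -0.592999,  By = cos φ₂ sin Δλ = -0.703189
φₘ = atan2(sin φ₁ + sin φ₂, √((cos φ₁ + Bx)² + By²)) = -60.38891°
λₘ = λ₁ + atan2(By, cos φ₁ + Bx) = -120.90737°

60.389°S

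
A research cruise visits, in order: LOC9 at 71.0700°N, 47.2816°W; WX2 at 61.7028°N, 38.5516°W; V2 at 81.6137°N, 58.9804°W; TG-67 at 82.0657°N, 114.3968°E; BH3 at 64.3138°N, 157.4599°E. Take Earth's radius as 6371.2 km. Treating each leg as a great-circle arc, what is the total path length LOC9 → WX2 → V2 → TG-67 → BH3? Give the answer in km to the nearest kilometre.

LOC9→WX2: c = 0.174094 rad, d = 1109.19 km
WX2→V2: c = 0.360062 rad, d = 2294.03 km
V2→TG-67: c = 0.284370 rad, d = 1811.78 km
TG-67→BH3: c = 0.358947 rad, d = 2286.92 km
Total = 1109.19 + 2294.03 + 1811.78 + 2286.92 = 7501.91 km

7502 km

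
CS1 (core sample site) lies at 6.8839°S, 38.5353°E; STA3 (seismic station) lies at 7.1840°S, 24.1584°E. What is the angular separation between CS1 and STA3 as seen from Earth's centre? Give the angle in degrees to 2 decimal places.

Δφ = -0.3001°,  Δλ = -14.3769°
a = sin²(Δφ/2) + cos φ₁ cos φ₂ sin²(Δλ/2) = 0.015430
c = 2·arcsin(√a) = 0.249081 rad = 14.2713°

14.27°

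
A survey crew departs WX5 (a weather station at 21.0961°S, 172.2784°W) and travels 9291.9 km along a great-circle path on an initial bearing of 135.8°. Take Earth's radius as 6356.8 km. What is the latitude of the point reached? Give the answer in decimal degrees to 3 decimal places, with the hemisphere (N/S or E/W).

δ = d/R = 9291.9/6356.8 = 1.461726 rad
φ₂ = arcsin(sin φ₁ cos δ + cos φ₁ sin δ cos θ)
   = arcsin(-0.35993·0.10885 + 0.93298·0.99406·-0.71691) = -44.75426°
λ₂ = λ₁ + atan2(sin θ sin δ cos φ₁, cos δ − sin φ₁ sin φ₂) = -69.67531°

44.754°S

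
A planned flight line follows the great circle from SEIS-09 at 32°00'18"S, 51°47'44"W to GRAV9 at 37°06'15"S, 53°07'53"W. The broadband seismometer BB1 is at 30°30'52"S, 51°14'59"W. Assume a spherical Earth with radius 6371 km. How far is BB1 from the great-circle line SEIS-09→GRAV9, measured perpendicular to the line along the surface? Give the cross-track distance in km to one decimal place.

17.3 km

SEIS-09: φ = -32.00500°, λ = -51.79556°
GRAV9: φ = -37.10417°, λ = -53.13139°
BB1: φ = -30.51444°, λ = -51.24972°
δ₁₃ = central angle SEIS-09→BB1 = 0.027260 rad  (haversine)
θ₁₃ = bearing SEIS-09→BB1 = 17.524°,  θ₁₂ = bearing SEIS-09→GRAV9 = 191.800°
dₓₜ = R·arcsin(sin δ₁₃ · sin(θ₁₃ − θ₁₂)) = 6371·arcsin(0.02726·sin(-174.276°)) = -17.318 km
|dₓₜ| = 17.318 km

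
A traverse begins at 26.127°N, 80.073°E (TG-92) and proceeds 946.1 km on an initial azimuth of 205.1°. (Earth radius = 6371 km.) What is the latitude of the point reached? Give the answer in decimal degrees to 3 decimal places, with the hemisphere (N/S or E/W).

18.374°N

δ = d/R = 946.1/6371 = 0.148501 rad
φ₂ = arcsin(sin φ₁ cos δ + cos φ₁ sin δ cos θ)
   = arcsin(0.44036·0.98899 + 0.89782·0.14796·-0.90557) = 18.37421°
λ₂ = λ₁ + atan2(sin θ sin δ cos φ₁, cos δ − sin φ₁ sin φ₂) = 76.28101°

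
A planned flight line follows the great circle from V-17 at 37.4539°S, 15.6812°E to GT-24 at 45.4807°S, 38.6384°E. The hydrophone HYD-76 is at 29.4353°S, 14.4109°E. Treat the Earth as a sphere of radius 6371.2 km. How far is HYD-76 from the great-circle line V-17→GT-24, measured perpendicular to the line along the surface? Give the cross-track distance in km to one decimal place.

685.3 km

δ₁₃ = central angle V-17→HYD-76 = 0.141164 rad  (haversine)
θ₁₃ = bearing V-17→HYD-76 = 352.113°,  θ₁₂ = bearing V-17→GT-24 = 122.378°
dₓₜ = R·arcsin(sin δ₁₃ · sin(θ₁₃ − θ₁₂)) = 6371.2·arcsin(0.14070·sin(229.735°)) = -685.325 km
|dₓₜ| = 685.325 km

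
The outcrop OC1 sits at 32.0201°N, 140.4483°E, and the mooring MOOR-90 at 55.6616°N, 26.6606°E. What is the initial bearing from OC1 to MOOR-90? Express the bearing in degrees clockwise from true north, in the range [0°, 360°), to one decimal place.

327.8°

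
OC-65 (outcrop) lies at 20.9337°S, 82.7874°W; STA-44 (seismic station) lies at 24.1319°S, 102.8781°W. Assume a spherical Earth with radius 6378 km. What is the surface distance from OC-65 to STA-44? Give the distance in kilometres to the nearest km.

Δφ = -3.1982°,  Δλ = -20.0907°
a = sin²(Δφ/2) + cos φ₁ cos φ₂ sin²(Δλ/2) = 0.026712
c = 2·arcsin(√a) = 0.328350 rad = 18.8130°
d = R·c = 6378 × 0.328350 = 2094.2 km

2094 km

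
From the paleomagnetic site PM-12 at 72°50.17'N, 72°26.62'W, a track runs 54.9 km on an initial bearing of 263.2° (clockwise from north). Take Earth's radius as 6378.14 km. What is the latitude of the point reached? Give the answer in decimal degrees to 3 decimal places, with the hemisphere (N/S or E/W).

72.771°N

PM-12: φ = +72.83617°, λ = -72.44367°
δ = d/R = 54.9/6378.14 = 0.008608 rad
φ₂ = arcsin(sin φ₁ cos δ + cos φ₁ sin δ cos θ)
   = arcsin(0.95546·0.99996 + 0.29510·0.00861·-0.11840) = 72.77102°
λ₂ = λ₁ + atan2(sin θ sin δ cos φ₁, cos δ − sin φ₁ sin φ₂) = -74.09722°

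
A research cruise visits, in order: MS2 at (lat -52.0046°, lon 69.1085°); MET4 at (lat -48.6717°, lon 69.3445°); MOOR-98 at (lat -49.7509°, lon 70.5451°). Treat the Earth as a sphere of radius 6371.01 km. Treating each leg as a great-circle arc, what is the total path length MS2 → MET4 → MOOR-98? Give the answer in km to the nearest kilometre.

519 km

MS2→MET4: c = 0.058229 rad, d = 370.98 km
MET4→MOOR-98: c = 0.023284 rad, d = 148.34 km
Total = 370.98 + 148.34 = 519.32 km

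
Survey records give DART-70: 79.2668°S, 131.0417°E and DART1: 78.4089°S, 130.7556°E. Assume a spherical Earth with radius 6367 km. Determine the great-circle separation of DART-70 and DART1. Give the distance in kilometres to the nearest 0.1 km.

Δφ = 0.8579°,  Δλ = -0.2861°
a = sin²(Δφ/2) + cos φ₁ cos φ₂ sin²(Δλ/2) = 0.000056
c = 2·arcsin(√a) = 0.015004 rad = 0.8597°
d = R·c = 6367 × 0.015004 = 95.5 km

95.5 km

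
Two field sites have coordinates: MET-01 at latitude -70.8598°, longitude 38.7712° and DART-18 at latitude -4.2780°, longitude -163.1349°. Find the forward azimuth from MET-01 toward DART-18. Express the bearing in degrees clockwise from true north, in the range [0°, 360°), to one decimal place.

Δλ = 158.0939°
y = sin Δλ · cos φ₂ = 0.372047
x = cos φ₁ sin φ₂ − sin φ₁ cos φ₂ cos Δλ = -0.898524
θ = atan2(y, x) = 157.5073° → 157.5073° (mod 360°)

157.5°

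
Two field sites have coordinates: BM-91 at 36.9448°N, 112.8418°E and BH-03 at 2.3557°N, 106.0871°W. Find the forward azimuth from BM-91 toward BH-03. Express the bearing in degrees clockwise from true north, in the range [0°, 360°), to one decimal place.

Δλ = 141.0711°
y = sin Δλ · cos φ₂ = 0.627825
x = cos φ₁ sin φ₂ − sin φ₁ cos φ₂ cos Δλ = 0.500024
θ = atan2(y, x) = 51.4648° → 51.4648° (mod 360°)

51.5°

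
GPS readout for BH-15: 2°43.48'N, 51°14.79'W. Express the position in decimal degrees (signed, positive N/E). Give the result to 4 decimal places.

+2.7247°, -51.2465°

lat: 2.7247° N → +2.7247°
lon: 51.2465° W → -51.2465°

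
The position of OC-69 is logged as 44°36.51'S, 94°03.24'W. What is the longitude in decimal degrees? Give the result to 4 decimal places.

94.0540°W

94° + 3.24′/60 = 94 + 0.05400 = 94.0540°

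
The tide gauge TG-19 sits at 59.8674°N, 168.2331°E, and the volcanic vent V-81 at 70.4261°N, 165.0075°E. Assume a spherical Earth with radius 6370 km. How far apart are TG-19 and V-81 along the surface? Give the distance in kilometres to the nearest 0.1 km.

1183.1 km

Δφ = 10.5587°,  Δλ = -3.2256°
a = sin²(Δφ/2) + cos φ₁ cos φ₂ sin²(Δλ/2) = 0.008599
c = 2·arcsin(√a) = 0.185733 rad = 10.6417°
d = R·c = 6370 × 0.185733 = 1183.1 km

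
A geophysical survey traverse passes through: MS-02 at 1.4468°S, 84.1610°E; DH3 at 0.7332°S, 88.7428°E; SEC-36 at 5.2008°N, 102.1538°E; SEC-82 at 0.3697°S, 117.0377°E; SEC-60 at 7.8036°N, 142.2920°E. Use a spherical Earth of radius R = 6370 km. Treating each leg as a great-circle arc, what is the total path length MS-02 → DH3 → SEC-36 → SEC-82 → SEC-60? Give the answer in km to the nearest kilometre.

MS-02→DH3: c = 0.080917 rad, d = 515.44 km
DH3→SEC-36: c = 0.255696 rad, d = 1628.78 km
SEC-36→SEC-82: c = 0.277057 rad, d = 1764.85 km
SEC-82→SEC-60: c = 0.462022 rad, d = 2943.08 km
Total = 515.44 + 1628.78 + 1764.85 + 2943.08 = 6852.16 km

6852 km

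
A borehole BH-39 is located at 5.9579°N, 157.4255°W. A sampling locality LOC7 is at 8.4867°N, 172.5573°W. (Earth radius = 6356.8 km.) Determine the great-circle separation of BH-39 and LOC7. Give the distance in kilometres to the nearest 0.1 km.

Δφ = 2.5288°,  Δλ = -15.1318°
a = sin²(Δφ/2) + cos φ₁ cos φ₂ sin²(Δλ/2) = 0.017541
c = 2·arcsin(√a) = 0.265662 rad = 15.2213°
d = R·c = 6356.8 × 0.265662 = 1688.8 km

1688.8 km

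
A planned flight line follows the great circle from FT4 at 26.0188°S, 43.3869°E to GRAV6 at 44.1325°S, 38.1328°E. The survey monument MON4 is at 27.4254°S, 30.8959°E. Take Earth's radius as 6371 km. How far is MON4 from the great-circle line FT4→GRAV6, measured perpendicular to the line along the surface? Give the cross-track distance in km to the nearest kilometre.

1159 km

δ₁₃ = central angle FT4→MON4 = 0.196181 rad  (haversine)
θ₁₃ = bearing FT4→MON4 = 260.025°,  θ₁₂ = bearing FT4→GRAV6 = 191.887°
dₓₜ = R·arcsin(sin δ₁₃ · sin(θ₁₃ − θ₁₂)) = 6371·arcsin(0.19492·sin(68.138°)) = 1158.934 km
|dₓₜ| = 1158.934 km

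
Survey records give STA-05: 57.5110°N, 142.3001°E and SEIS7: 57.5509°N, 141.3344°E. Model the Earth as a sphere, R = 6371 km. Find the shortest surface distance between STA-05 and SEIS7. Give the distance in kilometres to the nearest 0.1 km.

Δφ = 0.0399°,  Δλ = -0.9657°
a = sin²(Δφ/2) + cos φ₁ cos φ₂ sin²(Δλ/2) = 0.000021
c = 2·arcsin(√a) = 0.009075 rad = 0.5200°
d = R·c = 6371 × 0.009075 = 57.8 km

57.8 km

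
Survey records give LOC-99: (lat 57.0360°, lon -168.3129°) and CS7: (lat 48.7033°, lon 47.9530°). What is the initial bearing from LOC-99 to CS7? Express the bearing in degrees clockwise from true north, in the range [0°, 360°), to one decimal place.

335.5°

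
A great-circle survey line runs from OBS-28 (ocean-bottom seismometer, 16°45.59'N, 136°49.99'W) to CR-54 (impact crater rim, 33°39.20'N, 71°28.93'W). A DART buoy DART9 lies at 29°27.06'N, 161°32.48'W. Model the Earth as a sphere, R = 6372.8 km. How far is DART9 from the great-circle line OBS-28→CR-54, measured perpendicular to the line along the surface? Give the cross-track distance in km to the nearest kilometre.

2560 km

OBS-28: φ = +16.75983°, λ = -136.83317°
CR-54: φ = +33.65333°, λ = -71.48217°
DART9: φ = +29.45100°, λ = -161.54133°
δ₁₃ = central angle OBS-28→DART9 = 0.452781 rad  (haversine)
θ₁₃ = bearing OBS-28→DART9 = 303.693°,  θ₁₂ = bearing OBS-28→CR-54 = 60.358°
dₓₜ = R·arcsin(sin δ₁₃ · sin(θ₁₃ − θ₁₂)) = 6372.8·arcsin(0.43747·sin(243.335°)) = -2559.670 km
|dₓₜ| = 2559.670 km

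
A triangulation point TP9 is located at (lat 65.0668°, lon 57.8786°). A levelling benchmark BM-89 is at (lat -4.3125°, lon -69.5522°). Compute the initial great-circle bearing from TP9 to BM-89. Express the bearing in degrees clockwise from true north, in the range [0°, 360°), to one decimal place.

Δλ = -127.4308°
y = sin Δλ · cos φ₂ = -0.791840
x = cos φ₁ sin φ₂ − sin φ₁ cos φ₂ cos Δλ = 0.517895
θ = atan2(y, x) = -56.8137° → 303.1863° (mod 360°)

303.2°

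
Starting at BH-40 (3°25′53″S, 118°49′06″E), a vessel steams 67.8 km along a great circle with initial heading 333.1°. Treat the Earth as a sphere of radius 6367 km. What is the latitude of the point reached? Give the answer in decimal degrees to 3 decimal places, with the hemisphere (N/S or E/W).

2.887°S

BH-40: φ = -3.43139°, λ = +118.81833°
δ = d/R = 67.8/6367 = 0.010649 rad
φ₂ = arcsin(sin φ₁ cos δ + cos φ₁ sin δ cos θ)
   = arcsin(-0.05985·0.99994 + 0.99821·0.01065·0.89180) = -2.88724°
λ₂ = λ₁ + atan2(sin θ sin δ cos φ₁, cos δ − sin φ₁ sin φ₂) = 118.54195°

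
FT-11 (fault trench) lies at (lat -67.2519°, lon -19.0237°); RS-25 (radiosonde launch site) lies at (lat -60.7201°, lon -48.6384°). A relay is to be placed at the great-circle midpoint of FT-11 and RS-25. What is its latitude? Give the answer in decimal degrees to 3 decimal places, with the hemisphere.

Bx = cos φ₂ cos Δλ = 0.425188,  By = cos φ₂ sin Δλ = -0.241684
φₘ = atan2(sin φ₁ + sin φ₂, √((cos φ₁ + Bx)² + By²)) = -64.73020°
λₘ = λ₁ + atan2(By, cos φ₁ + Bx) = -35.60141°

64.730°S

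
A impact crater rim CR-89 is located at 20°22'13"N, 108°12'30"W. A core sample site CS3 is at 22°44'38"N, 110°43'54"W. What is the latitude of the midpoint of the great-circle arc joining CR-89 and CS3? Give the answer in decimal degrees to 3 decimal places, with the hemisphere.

CR-89: φ = +20.37028°, λ = -108.20833°
CS3: φ = +22.74389°, λ = -110.73167°
Bx = cos φ₂ cos Δλ = 0.921348,  By = cos φ₂ sin Δλ = -0.040603
φₘ = atan2(sin φ₁ + sin φ₂, √((cos φ₁ + Bx)² + By²)) = 21.56183°
λₘ = λ₁ + atan2(By, cos φ₁ + Bx) = -109.45967°

21.562°N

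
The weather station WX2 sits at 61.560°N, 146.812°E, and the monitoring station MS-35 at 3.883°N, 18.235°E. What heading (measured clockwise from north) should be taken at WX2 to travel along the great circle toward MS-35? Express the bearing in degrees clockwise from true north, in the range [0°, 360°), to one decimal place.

306.6°

Δλ = -128.5770°
y = sin Δλ · cos φ₂ = -0.779976
x = cos φ₁ sin φ₂ − sin φ₁ cos φ₂ cos Δλ = 0.579303
θ = atan2(y, x) = -53.3980° → 306.6020° (mod 360°)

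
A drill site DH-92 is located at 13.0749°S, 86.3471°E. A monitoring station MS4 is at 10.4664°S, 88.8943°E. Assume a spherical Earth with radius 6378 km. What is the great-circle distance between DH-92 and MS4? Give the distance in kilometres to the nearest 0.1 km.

401.7 km

Δφ = 2.6085°,  Δλ = 2.5472°
a = sin²(Δφ/2) + cos φ₁ cos φ₂ sin²(Δλ/2) = 0.000991
c = 2·arcsin(√a) = 0.062980 rad = 3.6085°
d = R·c = 6378 × 0.062980 = 401.7 km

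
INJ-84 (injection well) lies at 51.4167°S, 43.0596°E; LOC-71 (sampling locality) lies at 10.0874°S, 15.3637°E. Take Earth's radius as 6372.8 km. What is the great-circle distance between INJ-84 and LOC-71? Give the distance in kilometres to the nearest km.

5240 km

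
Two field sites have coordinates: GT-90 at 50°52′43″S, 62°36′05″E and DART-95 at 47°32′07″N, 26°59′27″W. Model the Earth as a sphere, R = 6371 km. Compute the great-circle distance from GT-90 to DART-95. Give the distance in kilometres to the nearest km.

GT-90: φ = -50.87861°, λ = +62.60139°
DART-95: φ = +47.53528°, λ = -26.99083°
Δφ = 98.4139°,  Δλ = -89.5922°
a = sin²(Δφ/2) + cos φ₁ cos φ₂ sin²(Δλ/2) = 0.784639
c = 2·arcsin(√a) = 2.176425 rad = 124.6999°
d = R·c = 6371 × 2.176425 = 13866.0 km

13866 km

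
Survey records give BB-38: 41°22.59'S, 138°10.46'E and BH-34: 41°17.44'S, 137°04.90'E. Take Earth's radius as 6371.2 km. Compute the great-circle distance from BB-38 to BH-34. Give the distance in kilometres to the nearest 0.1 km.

BB-38: φ = -41.37650°, λ = +138.17433°
BH-34: φ = -41.29067°, λ = +137.08167°
Δφ = 0.0858°,  Δλ = -1.0927°
a = sin²(Δφ/2) + cos φ₁ cos φ₂ sin²(Δλ/2) = 0.000052
c = 2·arcsin(√a) = 0.014398 rad = 0.8249°
d = R·c = 6371.2 × 0.014398 = 91.7 km

91.7 km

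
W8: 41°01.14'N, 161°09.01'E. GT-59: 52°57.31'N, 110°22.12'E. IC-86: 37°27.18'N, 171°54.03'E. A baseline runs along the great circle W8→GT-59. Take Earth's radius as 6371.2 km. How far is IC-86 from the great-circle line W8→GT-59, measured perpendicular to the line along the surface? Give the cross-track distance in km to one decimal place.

298.6 km

W8: φ = +41.01900°, λ = +161.15017°
GT-59: φ = +52.95517°, λ = +110.36867°
IC-86: φ = +37.45300°, λ = +171.90050°
δ₁₃ = central angle W8→IC-86 = 0.157950 rad  (haversine)
θ₁₃ = bearing W8→IC-86 = 109.712°,  θ₁₂ = bearing W8→GT-59 = 307.039°
dₓₜ = R·arcsin(sin δ₁₃ · sin(θ₁₃ − θ₁₂)) = 6371.2·arcsin(0.15729·sin(-197.327°)) = 298.584 km
|dₓₜ| = 298.584 km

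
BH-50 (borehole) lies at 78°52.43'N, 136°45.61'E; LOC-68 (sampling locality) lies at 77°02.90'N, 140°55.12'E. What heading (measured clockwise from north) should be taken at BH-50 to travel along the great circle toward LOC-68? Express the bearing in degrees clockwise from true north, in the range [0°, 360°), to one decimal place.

152.5°

BH-50: φ = +78.87383°, λ = +136.76017°
LOC-68: φ = +77.04833°, λ = +140.91867°
Δλ = 4.1585°
y = sin Δλ · cos φ₂ = 0.016253
x = cos φ₁ sin φ₂ − sin φ₁ cos φ₂ cos Δλ = -0.031277
θ = atan2(y, x) = 152.5413° → 152.5413° (mod 360°)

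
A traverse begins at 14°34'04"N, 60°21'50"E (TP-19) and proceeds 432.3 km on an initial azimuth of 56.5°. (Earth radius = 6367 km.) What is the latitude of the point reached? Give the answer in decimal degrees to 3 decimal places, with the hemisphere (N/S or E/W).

TP-19: φ = +14.56778°, λ = +60.36389°
δ = d/R = 432.3/6367 = 0.067897 rad
φ₂ = arcsin(sin φ₁ cos δ + cos φ₁ sin δ cos θ)
   = arcsin(0.25153·0.99770 + 0.96785·0.06784·0.55194) = 16.68967°
λ₂ = λ₁ + atan2(sin θ sin δ cos φ₁, cos δ − sin φ₁ sin φ₂) = 63.74991°

16.690°N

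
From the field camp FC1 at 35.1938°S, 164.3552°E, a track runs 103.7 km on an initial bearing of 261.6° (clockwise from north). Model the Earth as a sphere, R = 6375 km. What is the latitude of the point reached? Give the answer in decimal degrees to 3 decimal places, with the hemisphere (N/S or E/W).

δ = d/R = 103.7/6375 = 0.016267 rad
φ₂ = arcsin(sin φ₁ cos δ + cos φ₁ sin δ cos θ)
   = arcsin(-0.57634·0.99987 + 0.81721·0.01627·-0.14608) = -35.32470°
λ₂ = λ₁ + atan2(sin θ sin δ cos φ₁, cos δ − sin φ₁ sin φ₂) = 163.22510°

35.325°S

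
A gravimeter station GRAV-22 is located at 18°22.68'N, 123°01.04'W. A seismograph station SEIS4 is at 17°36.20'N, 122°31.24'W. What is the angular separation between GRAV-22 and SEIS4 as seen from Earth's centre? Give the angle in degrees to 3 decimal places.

0.907°

GRAV-22: φ = +18.37800°, λ = -123.01733°
SEIS4: φ = +17.60333°, λ = -122.52067°
Δφ = -0.7747°,  Δλ = 0.4967°
a = sin²(Δφ/2) + cos φ₁ cos φ₂ sin²(Δλ/2) = 0.000063
c = 2·arcsin(√a) = 0.015836 rad = 0.9073°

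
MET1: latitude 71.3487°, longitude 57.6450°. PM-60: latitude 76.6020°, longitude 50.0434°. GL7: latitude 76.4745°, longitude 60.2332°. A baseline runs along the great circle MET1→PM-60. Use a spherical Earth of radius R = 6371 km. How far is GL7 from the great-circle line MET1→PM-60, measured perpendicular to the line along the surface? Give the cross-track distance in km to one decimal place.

δ₁₃ = central angle MET1→GL7 = 0.090312 rad  (haversine)
θ₁₃ = bearing MET1→GL7 = 6.725°,  θ₁₂ = bearing MET1→PM-60 = 341.847°
dₓₜ = R·arcsin(sin δ₁₃ · sin(θ₁₃ − θ₁₂)) = 6371·arcsin(0.09019·sin(-335.122°)) = 241.780 km
|dₓₜ| = 241.780 km

241.8 km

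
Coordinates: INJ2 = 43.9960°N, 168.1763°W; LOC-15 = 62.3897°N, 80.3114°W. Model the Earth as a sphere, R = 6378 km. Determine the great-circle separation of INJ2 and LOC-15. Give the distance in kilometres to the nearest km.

5689 km

Δφ = 18.3937°,  Δλ = 87.8649°
a = sin²(Δφ/2) + cos φ₁ cos φ₂ sin²(Δλ/2) = 0.186036
c = 2·arcsin(√a) = 0.891909 rad = 51.1026°
d = R·c = 6378 × 0.891909 = 5688.6 km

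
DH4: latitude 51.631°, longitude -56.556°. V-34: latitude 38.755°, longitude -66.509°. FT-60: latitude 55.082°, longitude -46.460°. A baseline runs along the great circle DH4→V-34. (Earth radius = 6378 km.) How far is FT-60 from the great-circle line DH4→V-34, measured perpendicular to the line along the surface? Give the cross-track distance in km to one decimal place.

δ₁₃ = central angle DH4→FT-60 = 0.121029 rad  (haversine)
θ₁₃ = bearing DH4→FT-60 = 56.211°,  θ₁₂ = bearing DH4→V-34 = 212.248°
dₓₜ = R·arcsin(sin δ₁₃ · sin(θ₁₃ − θ₁₂)) = 6378·arcsin(0.12073·sin(-156.037°)) = -312.879 km
|dₓₜ| = 312.879 km

312.9 km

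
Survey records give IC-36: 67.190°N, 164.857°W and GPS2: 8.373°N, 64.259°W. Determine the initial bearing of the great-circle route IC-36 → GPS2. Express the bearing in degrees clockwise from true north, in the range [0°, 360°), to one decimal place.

Δλ = 100.5980°
y = sin Δλ · cos φ₂ = 0.972465
x = cos φ₁ sin φ₂ − sin φ₁ cos φ₂ cos Δλ = 0.224179
θ = atan2(y, x) = 77.0186° → 77.0186° (mod 360°)

77.0°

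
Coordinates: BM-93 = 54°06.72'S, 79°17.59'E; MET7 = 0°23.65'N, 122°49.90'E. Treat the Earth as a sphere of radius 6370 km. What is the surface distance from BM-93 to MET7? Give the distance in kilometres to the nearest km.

BM-93: φ = -54.11200°, λ = +79.29317°
MET7: φ = +0.39417°, λ = +122.83167°
Δφ = 54.5062°,  Δλ = 43.5385°
a = sin²(Δφ/2) + cos φ₁ cos φ₂ sin²(Δλ/2) = 0.290319
c = 2·arcsin(√a) = 1.138054 rad = 65.2057°
d = R·c = 6370 × 1.138054 = 7249.4 km

7249 km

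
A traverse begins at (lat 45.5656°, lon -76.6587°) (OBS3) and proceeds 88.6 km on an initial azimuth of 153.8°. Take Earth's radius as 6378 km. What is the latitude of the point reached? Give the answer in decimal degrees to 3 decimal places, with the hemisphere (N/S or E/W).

44.850°N

δ = d/R = 88.6/6378 = 0.013892 rad
φ₂ = arcsin(sin φ₁ cos δ + cos φ₁ sin δ cos θ)
   = arcsin(0.71405·0.99990 + 0.70009·0.01389·-0.89726) = 44.85037°
λ₂ = λ₁ + atan2(sin θ sin δ cos φ₁, cos δ − sin φ₁ sin φ₂) = -76.16304°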